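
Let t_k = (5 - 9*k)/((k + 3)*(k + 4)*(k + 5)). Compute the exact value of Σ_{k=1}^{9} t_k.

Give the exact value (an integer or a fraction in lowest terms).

t_(k+1)/t_k = (k + 3)*(9*k + 4)/((k + 6)*(9*k - 5)).
Normal form (A,B,C) = (k + 3, k + 6, k - 5/9).
f must satisfy (k + 3)·f(k+1) − (k + 5)·f(k) = k - 5/9.
Degrees (1,1,1) ⇒ d ≤ 2.
A polynomial solution: f(k) = k*(11*k - 31)/108.
Then R = B(k−1)f/C = k*(k + 5)*(11*k - 31)/(12*(9*k - 5)), so s_k = R(k)·t_k = k*(31 - 11*k)/(12*(k + 3)*(k + 4)).
Δs = (5 - 9*k)/(k**3 + 12*k**2 + 47*k + 60), as required.
Sum = s_(10) − s_(1); s_(10) = -395/1092, s_(1) = 1/12 ⇒ -81/182.

Σ = -81/182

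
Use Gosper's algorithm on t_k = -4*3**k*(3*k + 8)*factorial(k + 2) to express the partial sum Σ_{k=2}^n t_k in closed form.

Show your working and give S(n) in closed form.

S(n) = -12*3**n*factorial(n + 3) + 864

t_(k+1)/t_k = 3*(k + 3)*(3*k + 11)/(3*k + 8).
Normal form (A,B,C) = (3*k + 9, 1, k + 8/3).
Need (3*k + 9)·f(k+1) − (1)·f(k) = k + 8/3.
d = 0 from the (1,0,1) case.
Solving with deg f ≤ 0: f(k) = 1/3.
Certificate R = B(k−1)f/C = 1/(3*k + 8) gives s_k = -4*3**k*factorial(k + 2).
Verify: -4*3**k*(3*k + 8)*factorial(k + 2) matches t_k.
s_(n+1) = -12*3**n*factorial(n + 3) and s_(2) = -864, so S(n) = -12*3**n*factorial(n + 3) + 864.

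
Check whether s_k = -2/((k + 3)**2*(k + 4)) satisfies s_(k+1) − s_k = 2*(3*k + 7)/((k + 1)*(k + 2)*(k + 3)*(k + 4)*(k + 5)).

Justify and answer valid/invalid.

s_(k+1) = -2/((k + 4)**2*(k + 5))
s_(k+1) − s_k = 2*(3*k + 11)/(k**5 + 19*k**4 + 143*k**3 + 533*k**2 + 984*k + 720)
(s_(k+1) − s_k) − t_k = 4*(-4*k**2 - 23*k - 31)/(k**7 + 22*k**6 + 202*k**5 + 1000*k**4 + 2869*k**3 + 4738*k**2 + 4128*k + 1440)

Invalid: residual 4*(-4*k**2 - 23*k - 31)/(k**7 + 22*k**6 + 202*k**5 + 1000*k**4 + 2869*k**3 + 4738*k**2 + 4128*k + 1440) ≠ 0.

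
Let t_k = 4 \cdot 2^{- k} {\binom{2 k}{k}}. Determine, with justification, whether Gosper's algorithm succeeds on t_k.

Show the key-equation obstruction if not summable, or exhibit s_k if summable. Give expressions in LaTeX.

t_(k+1)/t_k = (2*k + 1)/(k + 1).
Take A(k)=2*k + 1, B(k)=k + 1, C(k)=1.
Key eq: (2*k + 1)·f(k+1) = (k)·f(k) + (1).
deg f ≤ -1 (via 1,1,0).
Negative degree bound (-1): no f exists, t_k not Gosper-summable.

No. Not Gosper-summable.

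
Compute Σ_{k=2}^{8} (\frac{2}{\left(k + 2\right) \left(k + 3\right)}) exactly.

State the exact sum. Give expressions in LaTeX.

Σ = 7/22

The ratio is (k + 2)/(k + 4).
Gosper form: A/B · C(k+1)/C(k) with A=k + 2, B=k + 4, C=1.
Set up (k + 2)·f(k+1) − (k + 3)·f(k) − (1) = 0.
d = 1 from the (1,1,0) case.
Coefficient equations give f(k) = k/2.
So s_k = (B(k−1)f/C)·t_k = (k*(k + 3)/2)·t_k = k/(k + 2).
Verify: 2/(k**2 + 5*k + 6) matches t_k.
Telescoping: Σ = s_(9) − s_(2) = 9/11 − (1/2) = 7/22.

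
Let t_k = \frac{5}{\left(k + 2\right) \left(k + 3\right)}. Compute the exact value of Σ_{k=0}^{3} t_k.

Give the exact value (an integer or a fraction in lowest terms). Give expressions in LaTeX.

Compute t_(k+1)/t_k: get (k + 2)/(k + 4).
Factor: A=k + 2; B=k + 4; C=1.
Key eq: (k + 2)·f(k+1) = (k + 3)·f(k) + (1).
From deg A=1, deg B=1, deg C=0: d=1.
Coefficient equations give f(k) = k/2.
Then R = B(k−1)f/C = k*(k + 3)/2, so s_k = R(k)·t_k = 5*k/(2*(k + 2)).
Check: Δs_k = 5/(k**2 + 5*k + 6). ✓
Sum = s_(4) − s_(0); s_(4) = 5/3, s_(0) = 0 ⇒ 5/3.

Σ = 5/3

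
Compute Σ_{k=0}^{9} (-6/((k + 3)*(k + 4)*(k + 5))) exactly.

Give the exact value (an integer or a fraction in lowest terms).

Σ = -85/364

Step 1: r(k) = (k + 3)/(k + 6).
Factor: A=k + 3; B=k + 6; C=1.
Need (k + 3)·f(k+1) − (k + 5)·f(k) = 1.
deg f ≤ 2 (via 1,1,0).
Solve for f: f(k) = k*(k + 7)/24 (degree 2 ≤ 2).
So s_k = (B(k−1)f/C)·t_k = (k*(k + 5)*(k + 7)/24)·t_k = k*(-k - 7)/(4*(k + 3)*(k + 4)).
Δs = -6/(k**3 + 12*k**2 + 47*k + 60), as required.
Evaluate s at k=10 and k=0: -85/364 and 0; difference -85/364.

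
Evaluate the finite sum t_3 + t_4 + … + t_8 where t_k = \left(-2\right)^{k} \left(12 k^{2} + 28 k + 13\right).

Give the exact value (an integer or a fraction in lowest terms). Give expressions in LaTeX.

r(k) = 2*(-12*k**2 - 52*k - 53)/(12*k**2 + 28*k + 13) after simplifying.
Factor: A=-2; B=1; C=k**2 + 7*k/3 + 13/12.
Need (-2)·f(k+1) − (1)·f(k) = k**2 + 7*k/3 + 13/12.
From deg A=0, deg B=0, deg C=2: d=2.
Match coefficients ⇒ f(k) = -(4*k**2 + 4*k - 1)/12.
Then R = B(k−1)f/C = -(4*k**2 + 4*k - 1)/(12*k**2 + 28*k + 13), so s_k = R(k)·t_k = (-2)**k*(-4*k**2 - 4*k + 1).
s_(k+1) − s_k = (-2)**k*(12*k**2 + 28*k + 13) = t_k.
Telescoping: Σ = s_(9) − s_(3) = 183808 − (376) = 183432.

Σ = 183432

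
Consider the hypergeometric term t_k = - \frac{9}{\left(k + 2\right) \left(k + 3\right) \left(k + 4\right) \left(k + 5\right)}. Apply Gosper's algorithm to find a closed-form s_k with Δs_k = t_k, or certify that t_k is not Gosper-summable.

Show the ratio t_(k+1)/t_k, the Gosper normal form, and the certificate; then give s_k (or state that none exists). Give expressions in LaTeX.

s_k = \frac{k \left(- k^{2} - 9 k - 26\right)}{8 \left(k + 2\right) \left(k + 3\right) \left(k + 4\right)}

The ratio is (k + 2)/(k + 6).
Take A(k)=k + 2, B(k)=k + 6, C(k)=1.
Need (k + 2)·f(k+1) − (k + 5)·f(k) = 1.
d = 3 from the (1,1,0) case.
Solving with deg f ≤ 3: f(k) = k*(k**2 + 9*k + 26)/72.
So s_k = (B(k−1)f/C)·t_k = (k*(k + 5)*(k**2 + 9*k + 26)/72)·t_k = k*(-k**2 - 9*k - 26)/(8*(k + 2)*(k + 3)*(k + 4)).
Δs = -9/(k**4 + 14*k**3 + 71*k**2 + 154*k + 120), as required.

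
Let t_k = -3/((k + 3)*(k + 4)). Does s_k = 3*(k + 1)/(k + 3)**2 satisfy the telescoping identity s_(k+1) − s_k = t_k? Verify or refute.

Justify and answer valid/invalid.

Invalid: residual 6*(2*k + 7)/(k**4 + 14*k**3 + 73*k**2 + 168*k + 144) ≠ 0.

s_(k+1) = 3*(k + 2)/(k + 4)**2
s_(k+1) − s_k = 3*(-k**2 - 3*k + 2)/(k**4 + 14*k**3 + 73*k**2 + 168*k + 144)
(s_(k+1) − s_k) − t_k = 6*(2*k + 7)/(k**4 + 14*k**3 + 73*k**2 + 168*k + 144)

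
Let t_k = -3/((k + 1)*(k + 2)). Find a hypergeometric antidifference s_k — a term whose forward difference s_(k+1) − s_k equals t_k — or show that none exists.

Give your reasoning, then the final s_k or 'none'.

s_k = -3*k/(k + 1)

Compute t_(k+1)/t_k: get (k + 1)/(k + 3).
A = k + 1, B = k + 3, C = 1.
f must satisfy (k + 1)·f(k+1) − (k + 2)·f(k) = 1.
From deg A=1, deg B=1, deg C=0: d=1.
Solve for f: f(k) = k (degree 1 ≤ 1).
Get s_k = R·t_k = -3*k/(k + 1) with R(k) = B(k−1)f(k)/C(k) = k*(k + 2).
s_(k+1) − s_k = -3/(k**2 + 3*k + 2) = t_k.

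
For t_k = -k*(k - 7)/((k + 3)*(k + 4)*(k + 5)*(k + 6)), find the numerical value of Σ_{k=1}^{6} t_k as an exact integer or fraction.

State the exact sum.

t_(k+1)/t_k = (k - 6)*(k + 1)*(k + 3)/(k*(k - 7)*(k + 7)).
So A=k + 3 and B=k + 7, with C=k**2 - 7*k.
Need (k + 3)·f(k+1) − (k + 6)·f(k) = k**2 - 7*k.
Degrees (1,1,2) ⇒ d ≤ 3.
Match coefficients ⇒ f(k) = k*(k - 47)*(k - 1)/60.
So s_k = (B(k−1)f/C)·t_k = ((k - 47)*(k - 1)*(k + 6)/(60*(k - 7)))·t_k = -k*(k**2 - 48*k + 47)/(60*(k + 3)*(k + 4)*(k + 5)).
Δs = k*(7 - k)/(k**4 + 18*k**3 + 119*k**2 + 342*k + 360), as required.
Evaluate s at k=7 and k=1: 7/330 and 0; difference 7/330.

Σ = 7/330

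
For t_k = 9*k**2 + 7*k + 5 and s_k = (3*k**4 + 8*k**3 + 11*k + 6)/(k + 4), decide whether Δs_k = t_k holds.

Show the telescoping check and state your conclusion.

Invalid: residual 2*(-3*k**3 - 22*k**2 - 15*k - 9)/(k**2 + 9*k + 20) ≠ 0.

s_(k+1) = (11*k + 3*(k + 1)**4 + 8*(k + 1)**3 + 17)/(k + 5)
s_(k+1) − s_k = (9*k**4 + 82*k**3 + 204*k**2 + 155*k + 82)/(k**2 + 9*k + 20)
(s_(k+1) − s_k) − t_k = 2*(-3*k**3 - 22*k**2 - 15*k - 9)/(k**2 + 9*k + 20)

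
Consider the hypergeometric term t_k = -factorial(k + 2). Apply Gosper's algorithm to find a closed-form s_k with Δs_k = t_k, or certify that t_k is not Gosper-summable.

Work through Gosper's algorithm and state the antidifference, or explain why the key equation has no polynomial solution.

not Gosper-summable; s_k does not exist

t_(k+1)/t_k = k + 3.
Factor: A=k + 3; B=1; C=1.
Key eq: (k + 3)·f(k+1) = (1)·f(k) + (1).
deg f ≤ -1 (via 1,0,0).
Bound -1 < 0, so the key equation has no polynomial solution.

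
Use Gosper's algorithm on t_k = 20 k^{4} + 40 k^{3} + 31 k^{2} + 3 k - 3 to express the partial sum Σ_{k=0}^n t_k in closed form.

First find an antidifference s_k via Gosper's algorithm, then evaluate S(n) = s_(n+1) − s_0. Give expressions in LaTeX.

Ratio r(k) = (20*k**4 + 120*k**3 + 271*k**2 + 265*k + 91)/(20*k**4 + 40*k**3 + 31*k**2 + 3*k - 3).
Gosper form: A/B · C(k+1)/C(k) with A=1, B=1, C=k**4 + 2*k**3 + 31*k**2/20 + 3*k/20 - 3/20.
Key eq: (1)·f(k+1) = (1)·f(k) + (k**4 + 2*k**3 + 31*k**2/20 + 3*k/20 - 3/20).
Bound: deg f ≤ 5.
A polynomial solution: f(k) = k**2*(4*k**3 - 3*k - 4)/20.
Certificate R = B(k−1)f/C = k**2*(4*k**3 - 3*k - 4)/(20*k**4 + 40*k**3 + 31*k**2 + 3*k - 3) gives s_k = k**2*(4*k**3 - 3*k - 4).
Check: Δs_k = 20*k**4 + 40*k**3 + 31*k**2 + 3*k - 3. ✓
s_(n+1) = 4*n**5 + 20*n**4 + 37*n**3 + 27*n**2 + 3*n - 3 and s_(0) = 0, so S(n) = 4*n**5 + 20*n**4 + 37*n**3 + 27*n**2 + 3*n - 3.

S(n) = 4 n^{5} + 20 n^{4} + 37 n^{3} + 27 n^{2} + 3 n - 3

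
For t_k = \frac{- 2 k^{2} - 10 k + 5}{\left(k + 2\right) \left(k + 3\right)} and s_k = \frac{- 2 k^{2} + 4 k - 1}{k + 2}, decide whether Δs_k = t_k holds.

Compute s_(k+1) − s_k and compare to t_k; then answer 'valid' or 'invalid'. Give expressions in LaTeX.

valid; difference matches t_k

s_(k+1) = (1 - 2*k**2)/(k + 3)
s_(k+1) − s_k = (-2*k**2 - 10*k + 5)/(k**2 + 5*k + 6)
(s_(k+1) − s_k) − t_k = 0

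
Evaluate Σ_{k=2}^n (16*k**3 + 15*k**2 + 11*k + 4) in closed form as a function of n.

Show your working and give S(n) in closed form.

S(n) = 4*n**4 + 13*n**3 + 17*n**2 + 12*n - 46

r(k) = (16*k**3 + 63*k**2 + 89*k + 46)/(16*k**3 + 15*k**2 + 11*k + 4) after simplifying.
So A=1 and B=1, with C=k**3 + 15*k**2/16 + 11*k/16 + 1/4.
Key eq: (1)·f(k+1) = (1)·f(k) + (k**3 + 15*k**2/16 + 11*k/16 + 1/4).
From deg A=0, deg B=0, deg C=3: d=4.
Coefficient equations give f(k) = k*(4*k**3 - 3*k**2 + 2*k + 1)/16.
Then R = B(k−1)f/C = k*(4*k**3 - 3*k**2 + 2*k + 1)/(16*k**3 + 15*k**2 + 11*k + 4), so s_k = R(k)·t_k = k*(4*k**3 - 3*k**2 + 2*k + 1).
Δs = 16*k**3 + 15*k**2 + 11*k + 4, as required.
Evaluate: s_(n+1) = 4*n**4 + 13*n**3 + 17*n**2 + 12*n + 4; subtract s_(2) = 50 ⇒ S(n) = 4*n**4 + 13*n**3 + 17*n**2 + 12*n - 46.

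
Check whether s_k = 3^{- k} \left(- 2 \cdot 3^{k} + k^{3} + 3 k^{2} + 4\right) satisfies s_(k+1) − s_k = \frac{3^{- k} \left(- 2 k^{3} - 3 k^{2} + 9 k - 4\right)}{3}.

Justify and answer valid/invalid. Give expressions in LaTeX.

s_(k+1) = (-6*3**k + (k + 1)**3 + 3*(k + 1)**2 + 4)/(3*3**k)
s_(k+1) − s_k = (-2*k**3 - 3*k**2 + 9*k - 4)/(3*3**k)
(s_(k+1) − s_k) − t_k = 0

Valid — Δs_k = t_k.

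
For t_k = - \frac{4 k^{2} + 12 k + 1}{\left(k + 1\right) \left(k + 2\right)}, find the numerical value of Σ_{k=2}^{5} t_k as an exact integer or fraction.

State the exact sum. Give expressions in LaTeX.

Step 1: r(k) = (k + 1)*(12*k + 4*(k + 1)**2 + 13)/((k + 3)*(4*k**2 + 12*k + 1)).
Normal form (A,B,C) = (k + 1, k + 3, k**2 + 3*k + 1/4).
Need (k + 1)·f(k+1) − (k + 2)·f(k) = k**2 + 3*k + 1/4.
d = 2 from the (1,1,2) case.
Solve for f: f(k) = k*(4*k - 3)/4 (degree 2 ≤ 2).
So s_k = (B(k−1)f/C)·t_k = (k*(k + 2)*(4*k - 3)/(4*k**2 + 12*k + 1))·t_k = k*(3 - 4*k)/(k + 1).
Check: Δs_k = (-4*k**2 - 12*k - 1)/(k**2 + 3*k + 2). ✓
Telescoping: Σ = s_(6) − s_(2) = -18 − (-10/3) = -44/3.

Σ = -44/3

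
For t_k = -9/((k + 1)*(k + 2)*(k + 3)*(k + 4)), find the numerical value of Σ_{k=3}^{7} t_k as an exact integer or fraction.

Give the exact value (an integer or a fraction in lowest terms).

Σ = -29/1320

r(k) = (k + 1)/(k + 5) after simplifying.
Take A(k)=k + 1, B(k)=k + 5, C(k)=1.
Set up (k + 1)·f(k+1) − (k + 4)·f(k) − (1) = 0.
deg f ≤ 3 (via 1,1,0).
Solve for f: f(k) = k*(k**2 + 6*k + 11)/18 (degree 3 ≤ 3).
So s_k = (B(k−1)f/C)·t_k = (k*(k + 4)*(k**2 + 6*k + 11)/18)·t_k = k*(-k**2 - 6*k - 11)/(2*(k + 1)*(k + 2)*(k + 3)).
Verify: -9/(k**4 + 10*k**3 + 35*k**2 + 50*k + 24) matches t_k.
Evaluate s at k=8 and k=3: -82/165 and -19/40; difference -29/1320.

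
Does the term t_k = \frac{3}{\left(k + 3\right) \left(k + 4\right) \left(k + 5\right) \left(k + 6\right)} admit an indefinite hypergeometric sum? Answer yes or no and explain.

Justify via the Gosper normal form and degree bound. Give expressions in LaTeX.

Step 1: r(k) = (k + 3)/(k + 7).
Normal form (A,B,C) = (k + 3, k + 7, 1).
Set up (k + 3)·f(k+1) − (k + 6)·f(k) − (1) = 0.
Bound: deg f ≤ 3.
Coefficient equations give f(k) = k*(k**2 + 12*k + 47)/180.
Get s_k = R·t_k = k*(k**2 + 12*k + 47)/(60*(k + 3)*(k + 4)*(k + 5)) with R(k) = B(k−1)f(k)/C(k) = k*(k + 6)*(k**2 + 12*k + 47)/180.
s_(k+1) − s_k = 3/(k**4 + 18*k**3 + 119*k**2 + 342*k + 360) = t_k.

Yes. s_k = \frac{k \left(k^{2} + 12 k + 47\right)}{60 \left(k + 3\right) \left(k + 4\right) \left(k + 5\right)}.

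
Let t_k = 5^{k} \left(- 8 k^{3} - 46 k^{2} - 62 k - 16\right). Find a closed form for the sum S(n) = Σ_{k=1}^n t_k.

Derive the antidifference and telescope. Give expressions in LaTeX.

S(n) = - 10 \cdot 5^{n} n^{3} - 50 \cdot 5^{n} n^{2} - 60 \cdot 5^{n} n - 15 \cdot 5^{n} + 15

r(k) = 5*(4*k**3 + 35*k**2 + 89*k + 66)/(4*k**3 + 23*k**2 + 31*k + 8) after simplifying.
A = 5, B = 1, C = k**3 + 23*k**2/4 + 31*k/4 + 2.
Set up (5)·f(k+1) − (1)·f(k) − (k**3 + 23*k**2/4 + 31*k/4 + 2) = 0.
Bound: deg f ≤ 3.
Solving with deg f ≤ 3: f(k) = (2*k**3 + 4*k**2 - 2*k - 1)/8.
Then R = B(k−1)f/C = (2*k**3 + 4*k**2 - 2*k - 1)/(2*(4*k**3 + 23*k**2 + 31*k + 8)), so s_k = R(k)·t_k = 5**k*(-2*k**3 - 4*k**2 + 2*k + 1).
s_(k+1) − s_k = 5**k*(-8*k**3 - 46*k**2 - 62*k - 16) = t_k.
Σ_(k=1)^n t_k = s_(n+1) − s_(1) = (5**(n + 1)*(-2*n**3 - 10*n**2 - 12*n - 3)) − (-15), i.e. -10*5**n*n**3 - 50*5**n*n**2 - 60*5**n*n - 15*5**n + 15.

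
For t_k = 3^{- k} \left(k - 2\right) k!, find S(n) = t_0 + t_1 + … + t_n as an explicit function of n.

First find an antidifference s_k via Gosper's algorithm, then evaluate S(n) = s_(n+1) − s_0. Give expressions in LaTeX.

S(n) = -3 + 3^{- n} \left(n + 1\right)!

Compute t_(k+1)/t_k: get (k**2 - 1)/(3*(k - 2)).
Normal form (A,B,C) = (k/3 + 1/3, 1, k - 2).
Solve (k/3 + 1/3)·f(k+1) − (1)·f(k) = k - 2.
From deg A=1, deg B=0, deg C=1: d=0.
Solve for f: f(k) = 3 (degree 0 ≤ 0).
Certificate R = B(k−1)f/C = 3/(k - 2) gives s_k = 3**(1 - k)*factorial(k).
Δs = (k - 2)*factorial(k)/3**k, as required.
Evaluate: s_(n+1) = factorial(n + 1)/3**n; subtract s_(0) = 3 ⇒ S(n) = -3 + factorial(n + 1)/3**n.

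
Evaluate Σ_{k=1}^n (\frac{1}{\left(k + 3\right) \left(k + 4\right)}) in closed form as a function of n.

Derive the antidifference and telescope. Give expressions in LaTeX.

S(n) = \frac{n}{4 \left(n + 4\right)}

Ratio r(k) = (k + 3)/(k + 5).
Take A(k)=k + 3, B(k)=k + 5, C(k)=1.
Need (k + 3)·f(k+1) − (k + 4)·f(k) = 1.
Degrees (1,1,0) ⇒ d ≤ 1.
Coefficient equations give f(k) = k/3.
So s_k = (B(k−1)f/C)·t_k = (k*(k + 4)/3)·t_k = k/(3*(k + 3)).
Verify: 1/(k**2 + 7*k + 12) matches t_k.
s_(n+1) = (n + 1)/(3*(n + 4)) and s_(1) = 1/12, so S(n) = n/(4*(n + 4)).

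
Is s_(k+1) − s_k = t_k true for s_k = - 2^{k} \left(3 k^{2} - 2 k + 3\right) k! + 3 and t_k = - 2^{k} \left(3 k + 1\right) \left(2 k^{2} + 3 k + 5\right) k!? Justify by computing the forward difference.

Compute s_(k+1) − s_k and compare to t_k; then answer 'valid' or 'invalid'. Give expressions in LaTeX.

Valid: the claim telescopes to t_k.

s_(k+1) = -2**(k + 1)*(-2*k + 3*(k + 1)**2 + 1)*factorial(k + 1) + 3
s_(k+1) − s_k = -2**k*(3*k + 1)*(2*k**2 + 3*k + 5)*factorial(k)
(s_(k+1) − s_k) − t_k = 0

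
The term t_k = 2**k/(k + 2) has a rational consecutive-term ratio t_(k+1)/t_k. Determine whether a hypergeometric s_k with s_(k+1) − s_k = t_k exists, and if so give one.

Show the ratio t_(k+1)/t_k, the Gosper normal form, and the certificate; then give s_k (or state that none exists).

no hypergeometric antidifference exists

Compute t_(k+1)/t_k: get 2*(k + 2)/(k + 3).
Gosper form: A/B · C(k+1)/C(k) with A=2*k + 4, B=k + 3, C=1.
Need (2*k + 4)·f(k+1) − (k + 2)·f(k) = 1.
From deg A=1, deg B=1, deg C=0: d=-1.
Bound -1 < 0, so the key equation has no polynomial solution.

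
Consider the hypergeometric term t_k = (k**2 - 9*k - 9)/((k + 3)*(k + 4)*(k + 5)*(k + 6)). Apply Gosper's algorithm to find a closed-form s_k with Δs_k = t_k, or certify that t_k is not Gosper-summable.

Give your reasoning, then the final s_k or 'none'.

s_k = k*(-k**2 - 32*k - 27)/(20*(k + 3)*(k + 4)*(k + 5))

r(k) = (k + 3)*(9*k - (k + 1)**2 + 18)/((k + 7)*(-k**2 + 9*k + 9)) after simplifying.
Take A(k)=k + 3, B(k)=k + 7, C(k)=k**2 - 9*k - 9.
Set up (k + 3)·f(k+1) − (k + 6)·f(k) − (k**2 - 9*k - 9) = 0.
Bound: deg f ≤ 3.
Match coefficients ⇒ f(k) = -k*(k**2 + 32*k + 27)/20.
Certificate R = B(k−1)f/C = -k*(k + 6)*(k**2 + 32*k + 27)/(20*(k**2 - 9*k - 9)) gives s_k = k*(-k**2 - 32*k - 27)/(20*(k + 3)*(k + 4)*(k + 5)).
s_(k+1) − s_k = (k**2 - 9*k - 9)/(k**4 + 18*k**3 + 119*k**2 + 342*k + 360) = t_k.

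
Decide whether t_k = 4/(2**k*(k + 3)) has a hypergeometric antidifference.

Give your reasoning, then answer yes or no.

Ratio r(k) = (k + 3)/(2*(k + 4)).
So A=k/2 + 3/2 and B=k + 4, with C=1.
Solve (k/2 + 3/2)·f(k+1) − (k + 3)·f(k) = 1.
d = -1 from the (1,1,0) case.
deg f ≤ -1 is impossible — no certificate.

No — key equation has no polynomial f.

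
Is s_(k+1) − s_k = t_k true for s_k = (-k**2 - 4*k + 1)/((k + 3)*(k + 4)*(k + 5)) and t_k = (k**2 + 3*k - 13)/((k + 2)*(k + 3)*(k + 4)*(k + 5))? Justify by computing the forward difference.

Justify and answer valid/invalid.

s_(k+1) = (-4*k - (k + 1)**2 - 3)/((k + 4)*(k + 5)*(k + 6))
s_(k+1) − s_k = (k**2 + k - 18)/(k**4 + 18*k**3 + 119*k**2 + 342*k + 360)
(s_(k+1) − s_k) − t_k = 3*(-2*k**2 - 7*k + 14)/(k**5 + 20*k**4 + 155*k**3 + 580*k**2 + 1044*k + 720)

Invalid: residual 3*(-2*k**2 - 7*k + 14)/(k**5 + 20*k**4 + 155*k**3 + 580*k**2 + 1044*k + 720) ≠ 0.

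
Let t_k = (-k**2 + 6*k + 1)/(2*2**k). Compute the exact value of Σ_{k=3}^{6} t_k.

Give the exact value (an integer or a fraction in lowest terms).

The ratio is (k**2 - 4*k - 6)/(2*(k**2 - 6*k - 1)).
So A=1/2 and B=1, with C=k**2 - 6*k - 1.
f must satisfy (1/2)·f(k+1) − (1)·f(k) = k**2 - 6*k - 1.
Bound: deg f ≤ 2.
Match coefficients ⇒ f(k) = -2*(k**2 - 4*k - 4).
Certificate R = B(k−1)f/C = -2*(k**2 - 4*k - 4)/(k**2 - 6*k - 1) gives s_k = (k**2 - 4*k - 4)/2**k.
Δs = (-k**2 + 6*k + 1)/(2*2**k), as required.
Evaluate s at k=7 and k=3: 17/128 and -7/8; difference 129/128.

Σ = 129/128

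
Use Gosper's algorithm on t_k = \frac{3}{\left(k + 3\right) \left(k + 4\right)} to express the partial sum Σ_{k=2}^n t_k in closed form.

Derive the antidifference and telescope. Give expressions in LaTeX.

S(n) = \frac{3 \left(n - 1\right)}{5 \left(n + 4\right)}

Compute t_(k+1)/t_k: get (k + 3)/(k + 5).
Factor: A=k + 3; B=k + 5; C=1.
Set up (k + 3)·f(k+1) − (k + 4)·f(k) − (1) = 0.
From deg A=1, deg B=1, deg C=0: d=1.
A polynomial solution: f(k) = k/3.
Certificate R = B(k−1)f/C = k*(k + 4)/3 gives s_k = k/(k + 3).
s_(k+1) − s_k = 3/(k**2 + 7*k + 12) = t_k.
s_(n+1) = (n + 1)/(n + 4) and s_(2) = 2/5, so S(n) = 3*(n - 1)/(5*(n + 4)).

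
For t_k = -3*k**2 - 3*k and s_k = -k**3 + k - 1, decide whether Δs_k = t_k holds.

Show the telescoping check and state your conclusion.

s_(k+1) = k - (k + 1)**3
s_(k+1) − s_k = 3*k*(-k - 1)
(s_(k+1) − s_k) − t_k = 0

Valid — Δs_k = t_k.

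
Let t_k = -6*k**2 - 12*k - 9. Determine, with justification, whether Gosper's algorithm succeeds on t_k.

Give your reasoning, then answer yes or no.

The ratio is (2*k**2 + 8*k + 9)/(2*k**2 + 4*k + 3).
Factor: A=1; B=1; C=k**2 + 2*k + 3/2.
f must satisfy (1)·f(k+1) − (1)·f(k) = k**2 + 2*k + 3/2.
Bound: deg f ≤ 3.
Coefficient equations give f(k) = k*(2*k**2 + 3*k + 4)/6.
Get s_k = R·t_k = k*(-2*k**2 - 3*k - 4) with R(k) = B(k−1)f(k)/C(k) = k*(2*k**2 + 3*k + 4)/(3*(2*k**2 + 4*k + 3)).
Δs = -6*k**2 - 12*k - 9, as required.

Yes. s_k = k*(-2*k**2 - 3*k - 4).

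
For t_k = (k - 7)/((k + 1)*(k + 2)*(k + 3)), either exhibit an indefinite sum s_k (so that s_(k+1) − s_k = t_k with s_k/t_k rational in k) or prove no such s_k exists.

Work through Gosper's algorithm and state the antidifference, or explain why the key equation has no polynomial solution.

Compute t_(k+1)/t_k: get (k - 6)*(k + 1)/((k - 7)*(k + 4)).
So A=k + 1 and B=k + 4, with C=k - 7.
Solve (k + 1)·f(k+1) − (k + 3)·f(k) = k - 7.
Bound: deg f ≤ 2.
Match coefficients ⇒ f(k) = -k*(3*k + 11)/2.
Then R = B(k−1)f/C = -k*(k + 3)*(3*k + 11)/(2*(k - 7)), so s_k = R(k)·t_k = k*(-3*k - 11)/(2*(k + 1)*(k + 2)).
Δs = (k - 7)/(k**3 + 6*k**2 + 11*k + 6), as required.

s_k = k*(-3*k - 11)/(2*(k + 1)*(k + 2))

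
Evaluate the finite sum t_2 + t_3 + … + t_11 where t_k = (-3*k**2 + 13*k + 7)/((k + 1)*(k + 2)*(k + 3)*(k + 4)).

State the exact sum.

Ratio r(k) = (k + 1)*(13*k - 3*(k + 1)**2 + 20)/((k + 5)*(-3*k**2 + 13*k + 7)).
Factor: A=k + 1; B=k + 5; C=k**2 - 13*k/3 - 7/3.
Solve (k + 1)·f(k+1) − (k + 4)·f(k) = k**2 - 13*k/3 - 7/3.
Degrees (1,1,2) ⇒ d ≤ 3.
Coefficient equations give f(k) = -k*(k**2 + 15*k + 5)/9.
Then R = B(k−1)f/C = -k*(k + 4)*(k**2 + 15*k + 5)/(3*(3*k**2 - 13*k - 7)), so s_k = R(k)·t_k = k*(k**2 + 15*k + 5)/(3*(k + 1)*(k + 2)*(k + 3)).
Check: Δs_k = (-3*k**2 + 13*k + 7)/(k**4 + 10*k**3 + 35*k**2 + 50*k + 24). ✓
Evaluate s at k=12 and k=2: 94/195 and 13/30; difference 19/390.

Σ = 19/390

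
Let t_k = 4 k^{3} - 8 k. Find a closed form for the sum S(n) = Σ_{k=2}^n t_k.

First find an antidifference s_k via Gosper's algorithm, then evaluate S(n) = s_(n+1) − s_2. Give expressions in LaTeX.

S(n) = n^{4} + 2 n^{3} - 3 n^{2} - 4 n + 4

Ratio r(k) = (-2*k + (k + 1)**3 - 2)/(k*(k**2 - 2)).
Normal form (A,B,C) = (1, 1, k**3 - 2*k).
Key eq: (1)·f(k+1) = (1)·f(k) + (k**3 - 2*k).
d = 4 from the (0,0,3) case.
A polynomial solution: f(k) = k*(k - 1)*(k**2 - k - 4)/4.
So s_k = (B(k−1)f/C)·t_k = ((k - 1)*(k**2 - k - 4)/(4*(k**2 - 2)))·t_k = k*(k**3 - 2*k**2 - 3*k + 4).
Check: Δs_k = 4*k*(k**2 - 2). ✓
s_(n+1) = n*(n**3 + 2*n**2 - 3*n - 4) and s_(2) = -4, so S(n) = n**4 + 2*n**3 - 3*n**2 - 4*n + 4.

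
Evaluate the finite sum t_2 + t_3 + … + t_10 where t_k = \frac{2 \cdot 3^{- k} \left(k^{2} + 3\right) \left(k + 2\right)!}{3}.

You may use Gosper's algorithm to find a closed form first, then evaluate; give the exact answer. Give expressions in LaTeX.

Σ = 512508112/729

t_(k+1)/t_k = (k + 3)*((k + 1)**2 + 3)/(3*(k**2 + 3)).
Normal form (A,B,C) = (k/3 + 1, 1, k**2 + 3).
f must satisfy (k/3 + 1)·f(k+1) − (1)·f(k) = k**2 + 3.
Degrees (1,0,2) ⇒ d ≤ 1.
Match coefficients ⇒ f(k) = 3*(k - 1).
So s_k = (B(k−1)f/C)·t_k = (3*(k - 1)/(k**2 + 3))·t_k = 2*(k - 1)*factorial(k + 2)/3**k.
s_(k+1) − s_k = 2*(k**2 + 3)*factorial(k + 2)/(3*3**k) = t_k.
Telescoping: Σ = s_(11) − s_(2) = 512512000/729 − (16/3) = 512508112/729.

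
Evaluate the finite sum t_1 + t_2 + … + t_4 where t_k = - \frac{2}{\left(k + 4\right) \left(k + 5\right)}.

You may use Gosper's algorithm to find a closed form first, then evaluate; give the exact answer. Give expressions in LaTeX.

Σ = -8/45

t_(k+1)/t_k = (k + 4)/(k + 6).
Gosper form: A/B · C(k+1)/C(k) with A=k + 4, B=k + 6, C=1.
Key eq: (k + 4)·f(k+1) = (k + 5)·f(k) + (1).
Degrees (1,1,0) ⇒ d ≤ 1.
A polynomial solution: f(k) = k/4.
Certificate R = B(k−1)f/C = k*(k + 5)/4 gives s_k = -k/(2*k + 8).
Δs = -2/(k**2 + 9*k + 20), as required.
Evaluate s at k=5 and k=1: -5/18 and -1/10; difference -8/45.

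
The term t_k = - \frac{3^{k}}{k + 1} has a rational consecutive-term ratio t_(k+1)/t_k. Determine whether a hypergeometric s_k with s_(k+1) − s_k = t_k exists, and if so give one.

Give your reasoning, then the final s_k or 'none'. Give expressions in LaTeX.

t_(k+1)/t_k = 3*(k + 1)/(k + 2).
Gosper form: A/B · C(k+1)/C(k) with A=3*k + 3, B=k + 2, C=1.
Solve (3*k + 3)·f(k+1) − (k + 1)·f(k) = 1.
Degrees (1,1,0) ⇒ d ≤ -1.
Bound -1 < 0, so the key equation has no polynomial solution.

none — t_k is not Gosper-summable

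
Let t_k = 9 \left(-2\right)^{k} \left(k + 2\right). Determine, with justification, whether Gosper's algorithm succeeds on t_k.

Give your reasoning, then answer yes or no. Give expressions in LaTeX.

t_(k+1)/t_k = 2*(-k - 3)/(k + 2).
So A=-2 and B=1, with C=k + 2.
Need (-2)·f(k+1) − (1)·f(k) = k + 2.
d = 1 from the (0,0,1) case.
Coefficient equations give f(k) = -(3*k + 4)/9.
Then R = B(k−1)f/C = -(3*k + 4)/(9*(k + 2)), so s_k = R(k)·t_k = (-2)**k*(-3*k - 4).
Verify: 9*(-2)**k*(k + 2) matches t_k.

Yes. s_k = \left(-2\right)^{k} \left(- 3 k - 4\right).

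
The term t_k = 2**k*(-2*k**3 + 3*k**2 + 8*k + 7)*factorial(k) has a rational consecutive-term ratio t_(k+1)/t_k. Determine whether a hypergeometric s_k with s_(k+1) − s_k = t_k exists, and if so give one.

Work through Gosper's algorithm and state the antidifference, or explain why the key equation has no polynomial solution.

Compute t_(k+1)/t_k: get 2*(2*k**4 + 5*k**3 - 5*k**2 - 24*k - 16)/(2*k**3 - 3*k**2 - 8*k - 7).
Normal form (A,B,C) = (2*k + 2, 1, k**3 - 3*k**2/2 - 4*k - 7/2).
Key eq: (2*k + 2)·f(k+1) = (1)·f(k) + (k**3 - 3*k**2/2 - 4*k - 7/2).
Degrees (1,0,3) ⇒ d ≤ 2.
A polynomial solution: f(k) = (k**2 - 4*k - 1)/2.
So s_k = (B(k−1)f/C)·t_k = ((k**2 - 4*k - 1)/(2*k**3 - 3*k**2 - 8*k - 7))·t_k = 2**k*(-k**2 + 4*k + 1)*factorial(k).
Δs = 2**k*(-2*k**3 + 3*k**2 + 8*k + 7)*factorial(k), as required.

s_k = 2**k*(-k**2 + 4*k + 1)*factorial(k)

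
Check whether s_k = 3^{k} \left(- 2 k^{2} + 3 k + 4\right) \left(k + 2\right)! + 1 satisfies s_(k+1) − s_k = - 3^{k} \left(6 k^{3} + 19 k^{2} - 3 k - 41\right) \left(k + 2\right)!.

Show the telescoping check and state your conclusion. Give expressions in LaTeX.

s_(k+1) = 3**(k + 1)*(3*k - 2*(k + 1)**2 + 7)*factorial(k + 3) + 1
s_(k+1) − s_k = -3**k*(6*k**3 + 19*k**2 - 3*k - 41)*factorial(k + 2)
(s_(k+1) − s_k) − t_k = 0

Valid: the claim telescopes to t_k.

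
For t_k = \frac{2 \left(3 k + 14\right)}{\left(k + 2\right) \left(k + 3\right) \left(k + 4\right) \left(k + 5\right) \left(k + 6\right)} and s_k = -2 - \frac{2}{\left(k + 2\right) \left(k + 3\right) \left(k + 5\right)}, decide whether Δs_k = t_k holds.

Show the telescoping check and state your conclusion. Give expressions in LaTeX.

s_(k+1) = -2 - 2/((k + 3)*(k + 4)*(k + 6))
s_(k+1) − s_k = 2*(3*k + 14)/(k**5 + 20*k**4 + 155*k**3 + 580*k**2 + 1044*k + 720)
(s_(k+1) − s_k) − t_k = 0

Valid — Δs_k = t_k.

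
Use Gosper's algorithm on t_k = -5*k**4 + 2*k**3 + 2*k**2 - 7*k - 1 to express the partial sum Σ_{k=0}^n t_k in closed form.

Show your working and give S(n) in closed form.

r(k) = (5*k**4 + 18*k**3 + 22*k**2 + 17*k + 9)/(5*k**4 - 2*k**3 - 2*k**2 + 7*k + 1) after simplifying.
Take A(k)=1, B(k)=1, C(k)=k**4 - 2*k**3/5 - 2*k**2/5 + 7*k/5 + 1/5.
Set up (1)·f(k+1) − (1)·f(k) − (k**4 - 2*k**3/5 - 2*k**2/5 + 7*k/5 + 1/5) = 0.
Degrees (0,0,4) ⇒ d ≤ 5.
A polynomial solution: f(k) = k*(k**4 - 3*k**3 + 2*k**2 + 4*k - 3)/5.
Get s_k = R·t_k = k*(-k**4 + 3*k**3 - 2*k**2 - 4*k + 3) with R(k) = B(k−1)f(k)/C(k) = k*(k**4 - 3*k**3 + 2*k**2 + 4*k - 3)/(5*k**4 - 2*k**3 - 2*k**2 + 7*k + 1).
Δs = -5*k**4 + 2*k**3 + 2*k**2 - 7*k - 1, as required.
Σ_(k=0)^n t_k = s_(n+1) − s_(0) = (-n**5 - 2*n**4 - 2*n**2 - 4*n - 1) − (0), i.e. -n**5 - 2*n**4 - 2*n**2 - 4*n - 1.

S(n) = -n**5 - 2*n**4 - 2*n**2 - 4*n - 1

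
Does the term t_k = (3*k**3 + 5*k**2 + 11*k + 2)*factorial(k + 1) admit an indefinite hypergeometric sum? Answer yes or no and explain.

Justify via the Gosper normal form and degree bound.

Ratio r(k) = (3*k**4 + 20*k**3 + 58*k**2 + 81*k + 42)/(3*k**3 + 5*k**2 + 11*k + 2).
Take A(k)=k + 2, B(k)=1, C(k)=k**3 + 5*k**2/3 + 11*k/3 + 2/3.
Need (k + 2)·f(k+1) − (1)·f(k) = k**3 + 5*k**2/3 + 11*k/3 + 2/3.
deg f ≤ 2 (via 1,0,3).
Match coefficients ⇒ f(k) = (3*k**2 - 4*k + 4)/3.
Get s_k = R·t_k = (3*k**2 - 4*k + 4)*factorial(k + 1) with R(k) = B(k−1)f(k)/C(k) = (3*k**2 - 4*k + 4)/(3*k**3 + 5*k**2 + 11*k + 2).
s_(k+1) − s_k = (3*k**3 + 5*k**2 + 11*k + 2)*factorial(k + 1) = t_k.

Yes. s_k = (3*k**2 - 4*k + 4)*factorial(k + 1).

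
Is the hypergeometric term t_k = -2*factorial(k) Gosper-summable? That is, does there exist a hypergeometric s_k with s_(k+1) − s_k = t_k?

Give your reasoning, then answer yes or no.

t_(k+1)/t_k = k + 1.
Normal form (A,B,C) = (k + 1, 1, 1).
f must satisfy (k + 1)·f(k+1) − (1)·f(k) = 1.
Bound: deg f ≤ -1.
Negative degree bound (-1): no f exists, t_k not Gosper-summable.

No — t_k has no hypergeometric antidifference.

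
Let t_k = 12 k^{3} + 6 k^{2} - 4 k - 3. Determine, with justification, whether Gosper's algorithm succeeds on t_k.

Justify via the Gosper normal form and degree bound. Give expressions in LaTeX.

Yes. s_k = k^{2} \left(3 k^{2} - 4 k - 2\right).

t_(k+1)/t_k = (12*k**3 + 42*k**2 + 44*k + 11)/(12*k**3 + 6*k**2 - 4*k - 3).
Normal form (A,B,C) = (1, 1, k**3 + k**2/2 - k/3 - 1/4).
Set up (1)·f(k+1) − (1)·f(k) − (k**3 + k**2/2 - k/3 - 1/4) = 0.
From deg A=0, deg B=0, deg C=3: d=4.
A polynomial solution: f(k) = k**2*(3*k**2 - 4*k - 2)/12.
So s_k = (B(k−1)f/C)·t_k = (k**2*(3*k**2 - 4*k - 2)/(12*k**3 + 6*k**2 - 4*k - 3))·t_k = k**2*(3*k**2 - 4*k - 2).
s_(k+1) − s_k = 12*k**3 + 6*k**2 - 4*k - 3 = t_k.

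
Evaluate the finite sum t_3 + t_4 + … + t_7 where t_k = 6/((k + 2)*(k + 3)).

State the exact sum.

The ratio is (k + 2)/(k + 4).
So A=k + 2 and B=k + 4, with C=1.
Set up (k + 2)·f(k+1) − (k + 3)·f(k) − (1) = 0.
d = 1 from the (1,1,0) case.
Solving with deg f ≤ 1: f(k) = k/2.
Certificate R = B(k−1)f/C = k*(k + 3)/2 gives s_k = 3*k/(k + 2).
Δs = 6/(k**2 + 5*k + 6), as required.
Telescoping: Σ = s_(8) − s_(3) = 12/5 − (9/5) = 3/5.

Σ = 3/5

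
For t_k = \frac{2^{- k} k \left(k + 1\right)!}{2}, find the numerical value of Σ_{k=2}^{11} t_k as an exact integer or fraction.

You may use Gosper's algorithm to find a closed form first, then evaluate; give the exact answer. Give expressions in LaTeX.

Σ = 6081069/4

t_(k+1)/t_k = (k + 1)*(k + 2)/(2*k).
Take A(k)=k/2 + 1, B(k)=1, C(k)=k.
Solve (k/2 + 1)·f(k+1) − (1)·f(k) = k.
Degrees (1,0,1) ⇒ d ≤ 0.
Solve for f: f(k) = 2 (degree 0 ≤ 0).
R(k) = B(k−1)·f(k)/C(k) = 2/k; s_k = R·t_k = factorial(k + 1)/2**k.
Verify: k*factorial(k + 1)/(2*2**k) matches t_k.
Σ_(k=2)^(11) t_k = s_(12) − s_(2) = 6081075/4 − (3/2) = 6081069/4.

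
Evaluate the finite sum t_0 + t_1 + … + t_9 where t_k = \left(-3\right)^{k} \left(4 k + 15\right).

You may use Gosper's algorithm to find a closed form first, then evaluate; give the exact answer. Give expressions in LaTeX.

Σ = -767634

t_(k+1)/t_k = 3*(-4*k - 19)/(4*k + 15).
Factor: A=-3; B=1; C=k + 15/4.
Need (-3)·f(k+1) − (1)·f(k) = k + 15/4.
From deg A=0, deg B=0, deg C=1: d=1.
Coefficient equations give f(k) = -(k + 3)/4.
So s_k = (B(k−1)f/C)·t_k = (-(k + 3)/(4*k + 15))·t_k = (-3)**k*(-k - 3).
Δs = (-3)**k*(4*k + 15), as required.
Telescoping: Σ = s_(10) − s_(0) = -767637 − (-3) = -767634.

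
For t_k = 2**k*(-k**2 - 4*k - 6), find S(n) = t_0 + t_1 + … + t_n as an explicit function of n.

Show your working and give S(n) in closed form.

t_(k+1)/t_k = 2*(k**2 + 6*k + 11)/(k**2 + 4*k + 6).
Normal form (A,B,C) = (2, 1, k**2 + 4*k + 6).
Solve (2)·f(k+1) − (1)·f(k) = k**2 + 4*k + 6.
From deg A=0, deg B=0, deg C=2: d=2.
Coefficient equations give f(k) = k**2 + 4.
Then R = B(k−1)f/C = (k**2 + 4)/(k**2 + 4*k + 6), so s_k = R(k)·t_k = 2**k*(-k**2 - 4).
Check: Δs_k = 2**k*(-k**2 - 4*k - 6). ✓
Evaluate: s_(n+1) = 2**(n + 1)*(-n**2 - 2*n - 5); subtract s_(0) = -4 ⇒ S(n) = -2*2**n*n**2 - 4*2**n*n - 10*2**n + 4.

S(n) = -2*2**n*n**2 - 4*2**n*n - 10*2**n + 4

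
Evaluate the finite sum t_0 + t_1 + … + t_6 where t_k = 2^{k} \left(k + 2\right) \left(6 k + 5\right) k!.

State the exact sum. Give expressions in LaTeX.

Σ = 16127996

Compute t_(k+1)/t_k: get 2*(k + 1)*(k + 3)*(6*k + 11)/((k + 2)*(6*k + 5)).
Normal form (A,B,C) = (2*k + 2, 1, k**2 + 17*k/6 + 5/3).
Key eq: (2*k + 2)·f(k+1) = (1)·f(k) + (k**2 + 17*k/6 + 5/3).
From deg A=1, deg B=0, deg C=2: d=1.
Coefficient equations give f(k) = (3*k + 4)/6.
So s_k = (B(k−1)f/C)·t_k = ((3*k + 4)/((k + 2)*(6*k + 5)))·t_k = 2**k*(3*k + 4)*factorial(k).
s_(k+1) − s_k = 2**k*(k + 2)*(6*k + 5)*factorial(k) = t_k.
Telescoping: Σ = s_(7) − s_(0) = 16128000 − (4) = 16127996.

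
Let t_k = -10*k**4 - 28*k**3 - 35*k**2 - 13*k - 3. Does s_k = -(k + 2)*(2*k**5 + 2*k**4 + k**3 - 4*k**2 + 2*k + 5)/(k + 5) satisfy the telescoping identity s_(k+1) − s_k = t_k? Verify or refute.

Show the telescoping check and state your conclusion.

s_(k+1) = (-2*k**6 - 18*k**5 - 65*k**4 - 118*k**3 - 108*k**2 - 53*k - 24)/(k + 6)
s_(k+1) − s_k = (-10*k**6 - 114*k**5 - 415*k**4 - 716*k**3 - 620*k**2 - 225*k - 60)/(k**2 + 11*k + 30)
(s_(k+1) − s_k) − t_k = 6*(4*k**5 + 38*k**4 + 87*k**3 + 96*k**2 + 33*k + 5)/(k**2 + 11*k + 30)

Invalid: residual 6*(4*k**5 + 38*k**4 + 87*k**3 + 96*k**2 + 33*k + 5)/(k**2 + 11*k + 30) ≠ 0.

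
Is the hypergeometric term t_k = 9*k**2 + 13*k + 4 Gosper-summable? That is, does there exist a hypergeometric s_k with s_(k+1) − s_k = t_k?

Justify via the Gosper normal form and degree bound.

Step 1: r(k) = (9*k**2 + 31*k + 26)/(9*k**2 + 13*k + 4).
Gosper form: A/B · C(k+1)/C(k) with A=1, B=1, C=k**2 + 13*k/9 + 4/9.
Set up (1)·f(k+1) − (1)·f(k) − (k**2 + 13*k/9 + 4/9) = 0.
From deg A=0, deg B=0, deg C=2: d=3.
Match coefficients ⇒ f(k) = k*(k + 1)*(3*k - 1)/9.
Get s_k = R·t_k = k*(3*k**2 + 2*k - 1) with R(k) = B(k−1)f(k)/C(k) = k*(3*k - 1)/(9*k + 4).
s_(k+1) − s_k = 9*k**2 + 13*k + 4 = t_k.

Yes. s_k = k*(3*k**2 + 2*k - 1).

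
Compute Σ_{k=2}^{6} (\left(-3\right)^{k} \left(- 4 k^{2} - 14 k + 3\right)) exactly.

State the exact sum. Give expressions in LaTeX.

Σ = -131265

r(k) = 3*(-4*k**2 - 22*k - 15)/(4*k**2 + 14*k - 3) after simplifying.
Normal form (A,B,C) = (-3, 1, k**2 + 7*k/2 - 3/4).
Need (-3)·f(k+1) − (1)·f(k) = k**2 + 7*k/2 - 3/4.
Degrees (0,0,2) ⇒ d ≤ 2.
Solve for f: f(k) = -(k - 1)*(k + 3)/4 (degree 2 ≤ 2).
Certificate R = B(k−1)f/C = -(k - 1)*(k + 3)/(4*k**2 + 14*k - 3) gives s_k = (-3)**k*(k**2 + 2*k - 3).
Check: Δs_k = (-3)**k*(-4*k**2 - 14*k + 3). ✓
Telescoping: Σ = s_(7) − s_(2) = -131220 − (45) = -131265.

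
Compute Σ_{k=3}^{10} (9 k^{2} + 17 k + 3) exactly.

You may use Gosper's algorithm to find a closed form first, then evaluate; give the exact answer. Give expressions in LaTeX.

t_(k+1)/t_k = (9*k**2 + 35*k + 29)/(9*k**2 + 17*k + 3).
So A=1 and B=1, with C=k**2 + 17*k/9 + 1/3.
Need (1)·f(k+1) − (1)·f(k) = k**2 + 17*k/9 + 1/3.
Degrees (0,0,2) ⇒ d ≤ 3.
Solving with deg f ≤ 3: f(k) = k*(k + 2)*(3*k - 2)/9.
Get s_k = R·t_k = k*(3*k**2 + 4*k - 4) with R(k) = B(k−1)f(k)/C(k) = k*(k + 2)*(3*k - 2)/(9*k**2 + 17*k + 3).
s_(k+1) − s_k = 9*k**2 + 17*k + 3 = t_k.
Σ_(k=3)^(10) t_k = s_(11) − s_(3) = 4433 − (105) = 4328.

Σ = 4328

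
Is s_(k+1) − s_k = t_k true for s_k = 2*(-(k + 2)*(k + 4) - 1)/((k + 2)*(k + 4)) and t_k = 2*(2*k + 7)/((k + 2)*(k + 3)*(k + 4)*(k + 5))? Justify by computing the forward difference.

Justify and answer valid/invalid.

valid; difference matches t_k

s_(k+1) = 2*(-(k + 3)*(k + 5) - 1)/((k + 3)*(k + 5))
s_(k+1) − s_k = 2*(2*k + 7)/(k**4 + 14*k**3 + 71*k**2 + 154*k + 120)
(s_(k+1) − s_k) − t_k = 0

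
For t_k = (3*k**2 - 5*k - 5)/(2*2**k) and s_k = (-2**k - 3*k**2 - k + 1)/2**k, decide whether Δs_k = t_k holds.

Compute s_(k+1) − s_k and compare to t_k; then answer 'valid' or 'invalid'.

s_(k+1) = (-2*2**k - k - 3*(k + 1)**2)/(2*2**k)
s_(k+1) − s_k = (3*k**2 - 5*k - 5)/(2*2**k)
(s_(k+1) − s_k) − t_k = 0

valid; difference matches t_k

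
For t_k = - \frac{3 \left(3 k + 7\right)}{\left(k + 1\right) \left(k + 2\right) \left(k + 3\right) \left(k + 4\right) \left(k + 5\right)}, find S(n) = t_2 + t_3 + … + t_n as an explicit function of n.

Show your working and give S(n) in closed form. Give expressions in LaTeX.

S(n) = \frac{- n^{3} - 11 n^{2} - 38 n + 50}{30 \left(n^{3} + 11 n^{2} + 38 n + 40\right)}

r(k) = (k + 1)*(3*k + 10)/((k + 6)*(3*k + 7)) after simplifying.
Factor: A=k + 1; B=k + 6; C=k + 7/3.
Key eq: (k + 1)·f(k+1) = (k + 5)·f(k) + (k + 7/3).
From deg A=1, deg B=1, deg C=1: d=4.
Solving with deg f ≤ 4: f(k) = k*(k + 2)*(k**2 + 8*k + 19)/36.
Then R = B(k−1)f/C = k*(k + 2)*(k + 5)*(k**2 + 8*k + 19)/(12*(3*k + 7)), so s_k = R(k)·t_k = k*(-k**2 - 8*k - 19)/(4*(k**3 + 8*k**2 + 19*k + 12)).
Δs = 3*(-3*k - 7)/(k**5 + 15*k**4 + 85*k**3 + 225*k**2 + 274*k + 120), as required.
Evaluate: s_(n+1) = (-n**3 - 11*n**2 - 38*n - 28)/(4*(n**3 + 11*n**2 + 38*n + 40)); subtract s_(2) = -13/60 ⇒ S(n) = (-n**3 - 11*n**2 - 38*n + 50)/(30*(n**3 + 11*n**2 + 38*n + 40)).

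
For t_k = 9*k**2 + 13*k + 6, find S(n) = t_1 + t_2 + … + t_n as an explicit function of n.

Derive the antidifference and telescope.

Ratio r(k) = (9*k**2 + 31*k + 28)/(9*k**2 + 13*k + 6).
Gosper form: A/B · C(k+1)/C(k) with A=1, B=1, C=k**2 + 13*k/9 + 2/3.
Need (1)·f(k+1) − (1)·f(k) = k**2 + 13*k/9 + 2/3.
From deg A=0, deg B=0, deg C=2: d=3.
Coefficient equations give f(k) = k*(3*k**2 + 2*k + 1)/9.
R(k) = B(k−1)·f(k)/C(k) = k*(3*k**2 + 2*k + 1)/(9*k**2 + 13*k + 6); s_k = R·t_k = k*(3*k**2 + 2*k + 1).
Verify: 9*k**2 + 13*k + 6 matches t_k.
Σ_(k=1)^n t_k = s_(n+1) − s_(1) = (3*n**3 + 11*n**2 + 14*n + 6) − (6), i.e. n*(3*n**2 + 11*n + 14).

S(n) = n*(3*n**2 + 11*n + 14)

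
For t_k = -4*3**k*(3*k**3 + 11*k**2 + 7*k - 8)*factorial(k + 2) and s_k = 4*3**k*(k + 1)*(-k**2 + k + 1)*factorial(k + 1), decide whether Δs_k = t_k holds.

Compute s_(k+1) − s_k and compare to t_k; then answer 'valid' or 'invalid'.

Invalid: residual 4*3**k*(3*k**3 + 8*k**2 + 4*k - 5)*factorial(k + 1) ≠ 0.

s_(k+1) = -12*3**k*(k + 2)*(k**2 + k - 1)*factorial(k + 2)
s_(k+1) − s_k = -4*3**k*(3*k**4 + 14*k**3 + 21*k**2 + 2*k - 11)*factorial(k + 1)
(s_(k+1) − s_k) − t_k = 4*3**k*(3*k**3 + 8*k**2 + 4*k - 5)*factorial(k + 1)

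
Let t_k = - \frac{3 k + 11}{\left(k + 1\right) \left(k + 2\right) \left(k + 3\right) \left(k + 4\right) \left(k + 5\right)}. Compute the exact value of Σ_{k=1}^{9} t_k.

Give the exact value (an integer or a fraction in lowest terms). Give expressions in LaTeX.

r(k) = (k + 1)*(3*k + 14)/((k + 6)*(3*k + 11)) after simplifying.
So A=k + 1 and B=k + 6, with C=k + 11/3.
f must satisfy (k + 1)·f(k+1) − (k + 5)·f(k) = k + 11/3.
From deg A=1, deg B=1, deg C=1: d=4.
A polynomial solution: f(k) = k*(k + 3)*(k**2 + 7*k + 14)/24.
Get s_k = R·t_k = k*(-k**2 - 7*k - 14)/(8*(k**3 + 7*k**2 + 14*k + 8)) with R(k) = B(k−1)f(k)/C(k) = k*(k + 3)*(k + 5)*(k**2 + 7*k + 14)/(8*(3*k + 11)).
Verify: (-3*k - 11)/(k**5 + 15*k**4 + 85*k**3 + 225*k**2 + 274*k + 120) matches t_k.
Evaluate s at k=10 and k=1: -115/924 and -11/120; difference -101/3080.

Σ = -101/3080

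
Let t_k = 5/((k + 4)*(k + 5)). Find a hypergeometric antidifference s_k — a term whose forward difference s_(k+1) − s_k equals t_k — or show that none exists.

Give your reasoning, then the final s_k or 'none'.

Step 1: r(k) = (k + 4)/(k + 6).
Factor: A=k + 4; B=k + 6; C=1.
f must satisfy (k + 4)·f(k+1) − (k + 5)·f(k) = 1.
deg f ≤ 1 (via 1,1,0).
Solving with deg f ≤ 1: f(k) = k/4.
Get s_k = R·t_k = 5*k/(4*(k + 4)) with R(k) = B(k−1)f(k)/C(k) = k*(k + 5)/4.
Δs = 5/(k**2 + 9*k + 20), as required.

s_k = 5*k/(4*(k + 4))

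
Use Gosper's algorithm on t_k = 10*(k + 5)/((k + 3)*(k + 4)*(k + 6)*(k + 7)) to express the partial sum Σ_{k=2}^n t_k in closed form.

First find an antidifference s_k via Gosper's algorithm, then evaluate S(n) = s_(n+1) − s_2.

The ratio is (k + 3)*(k + 6)**2/((k + 5)**2*(k + 8)).
Factor: A=k + 3; B=k + 8; C=k**2 + 10*k + 25.
Key eq: (k + 3)·f(k+1) = (k + 7)·f(k) + (k**2 + 10*k + 25).
Degrees (1,1,2) ⇒ d ≤ 4.
A polynomial solution: f(k) = k*(k + 4)*(k + 5)*(k + 9)/36.
Certificate R = B(k−1)f/C = k*(k + 4)*(k + 7)*(k + 9)/(36*(k + 5)) gives s_k = 5*k*(k + 9)/(18*(k**2 + 9*k + 18)).
Check: Δs_k = 10*(k + 5)/(k**4 + 20*k**3 + 145*k**2 + 450*k + 504). ✓
Evaluate: s_(n+1) = 5*(n**2 + 11*n + 10)/(18*(n**2 + 11*n + 28)); subtract s_(2) = 11/72 ⇒ S(n) = (n**2 + 11*n - 12)/(8*(n**2 + 11*n + 28)).

S(n) = (n**2 + 11*n - 12)/(8*(n**2 + 11*n + 28))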